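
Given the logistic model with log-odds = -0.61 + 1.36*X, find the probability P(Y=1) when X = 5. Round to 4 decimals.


Linear predictor: z = -0.61 + 1.36 * 5 = 6.1900.
P = 1/(1 + exp(-6.1900)) = 1/(1 + 0.0020) = 0.9980.

0.9980


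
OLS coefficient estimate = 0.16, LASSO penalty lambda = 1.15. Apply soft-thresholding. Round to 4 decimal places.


Absolute value: |0.16| = 0.16.
Compare to lambda = 1.15.
Since |beta| <= lambda, the coefficient is set to 0.

0.0000


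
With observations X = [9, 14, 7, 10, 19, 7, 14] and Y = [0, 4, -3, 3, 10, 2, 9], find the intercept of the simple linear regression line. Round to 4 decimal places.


The slope is b1 = 0.9284.
Sample means are xbar = 11.4286 and ybar = 3.5714.
Intercept: b0 = 3.5714 - (0.9284)(11.4286) = -7.0388.

-7.0388


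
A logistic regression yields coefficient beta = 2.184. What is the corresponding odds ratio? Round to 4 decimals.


Odds ratio = exp(beta) = exp(2.184).
= 8.8818.

8.8818


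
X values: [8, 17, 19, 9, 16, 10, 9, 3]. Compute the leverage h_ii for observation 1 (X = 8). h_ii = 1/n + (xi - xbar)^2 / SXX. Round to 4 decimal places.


Compute xbar = 11.3750 with n = 8 observations.
SXX = 205.8750.
Leverage = 1/8 + (8 - 11.3750)^2/205.8750 = 0.1803.

0.1803


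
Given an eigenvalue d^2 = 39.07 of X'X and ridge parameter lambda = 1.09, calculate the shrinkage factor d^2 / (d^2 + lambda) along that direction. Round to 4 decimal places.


d^2 + lambda = 39.07 + 1.09 = 40.1600.
Shrinkage factor = 39.07/40.1600 = 0.9729.

0.9729


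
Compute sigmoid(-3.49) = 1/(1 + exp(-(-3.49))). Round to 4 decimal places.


First, exp(3.4900) = 32.7859.
Then sigma(z) = 1/(1 + 32.7859) = 0.0296.

0.0296


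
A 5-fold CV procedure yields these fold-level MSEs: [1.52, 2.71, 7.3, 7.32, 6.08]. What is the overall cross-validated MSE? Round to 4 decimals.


Sum of fold MSEs = 24.9300.
Average = 24.9300 / 5 = 4.9860.

4.9860


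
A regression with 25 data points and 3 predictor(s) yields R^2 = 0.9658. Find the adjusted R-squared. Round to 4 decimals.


Adjusted R^2 = 1 - (1 - R^2) * (n-1)/(n-p-1).
(1 - R^2) = 0.0342.
(n-1)/(n-p-1) = 24/21.
(1 - R^2) * (n-1) = 0.0342 * 24 = 0.8208.
Divide by (n-p-1): 0.8208 / 21 = 0.0391.
Adj R^2 = 1 - 0.0391 = 0.9609.

0.9609


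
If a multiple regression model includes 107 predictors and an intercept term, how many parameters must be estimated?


Each predictor gets one coefficient, plus one intercept.
Total parameters = 107 + 1 = 108.

108


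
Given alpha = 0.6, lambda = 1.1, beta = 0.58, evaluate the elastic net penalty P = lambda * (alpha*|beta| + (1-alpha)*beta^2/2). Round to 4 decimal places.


alpha * |beta| = 0.6 * 0.58 = 0.3480.
(1-alpha) * beta^2/2 = 0.4 * 0.3364/2 = 0.0673.
Total = 1.1 * (0.3480 + 0.0673) = 0.4568.

0.4568


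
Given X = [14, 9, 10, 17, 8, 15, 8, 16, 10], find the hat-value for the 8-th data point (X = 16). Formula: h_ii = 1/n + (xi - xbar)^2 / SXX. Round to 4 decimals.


Mean of X: xbar = 11.8889.
SXX = 102.8889.
For X = 16: h = 1/9 + (16 - 11.8889)^2/102.8889 = 0.2754.

0.2754


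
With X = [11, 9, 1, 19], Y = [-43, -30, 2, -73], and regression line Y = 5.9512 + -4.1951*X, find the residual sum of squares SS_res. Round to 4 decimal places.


Predicted values from Y = 5.9512 + -4.1951*X.
Residuals: [-2.8051, 1.8047, 0.2439, 0.7557].
SSres = 11.7561.

11.7561


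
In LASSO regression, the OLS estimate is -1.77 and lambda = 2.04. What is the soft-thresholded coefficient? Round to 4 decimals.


Absolute value: |-1.77| = 1.77.
Compare to lambda = 2.04.
Since |beta| <= lambda, the coefficient is set to 0.

0.0000


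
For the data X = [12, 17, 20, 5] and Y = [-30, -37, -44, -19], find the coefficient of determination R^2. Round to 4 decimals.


After computing the OLS fit (b0=-10.6279, b1=-1.6202):
SSres = 2.3876, SStot = 341.0000.
R^2 = 1 - 2.3876/341.0000 = 0.9930.

0.9930


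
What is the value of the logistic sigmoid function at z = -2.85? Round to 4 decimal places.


Compute exp(2.8500) = 17.2878.
Sigmoid = 1 / (1 + 17.2878) = 1 / 18.2878 = 0.0547.

0.0547


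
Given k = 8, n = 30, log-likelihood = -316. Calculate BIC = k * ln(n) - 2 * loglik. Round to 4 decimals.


k * ln(n) = 8 * ln(30) = 8 * 3.401197 = 27.209576.
-2 * loglik = -2 * (-316) = 632.
BIC = 27.209576 + 632 = 659.209576, which rounds to 659.2096.

659.2096


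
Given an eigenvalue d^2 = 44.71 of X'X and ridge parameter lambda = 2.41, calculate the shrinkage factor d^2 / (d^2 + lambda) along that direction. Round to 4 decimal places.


Compute the denominator: 44.71 + 2.41 = 47.1200.
Shrinkage factor = 44.71 / 47.1200 = 0.9489.

0.9489


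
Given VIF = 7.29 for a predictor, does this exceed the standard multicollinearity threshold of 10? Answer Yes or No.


The threshold is 10.
VIF = 7.29 is < 10.
Multicollinearity indication: No.

No


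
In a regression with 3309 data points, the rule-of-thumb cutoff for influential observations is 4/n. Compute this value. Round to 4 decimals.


Cook's distance cutoff = 4/n = 4/3309.
= 0.0012.

0.0012


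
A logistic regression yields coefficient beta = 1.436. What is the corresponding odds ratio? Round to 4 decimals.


The odds ratio is computed as:
OR = e^(1.436) = 4.2038.

4.2038


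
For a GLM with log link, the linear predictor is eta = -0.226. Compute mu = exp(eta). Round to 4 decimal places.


Apply the inverse link:
mu = e^-0.226 = 0.7977.

0.7977


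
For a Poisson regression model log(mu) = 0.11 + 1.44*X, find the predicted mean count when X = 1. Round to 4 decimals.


Linear predictor: eta = 0.11 + (1.44)(1) = 1.5500.
Expected count: mu = exp(1.5500) = 4.7115.

4.7115


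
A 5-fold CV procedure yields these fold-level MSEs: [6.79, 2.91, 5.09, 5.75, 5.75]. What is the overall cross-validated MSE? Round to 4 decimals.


Sum of fold MSEs = 26.2900.
Average = 26.2900 / 5 = 5.2580.

5.2580


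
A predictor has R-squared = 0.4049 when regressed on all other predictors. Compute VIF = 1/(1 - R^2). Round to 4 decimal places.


Denominator: 1 - 0.4049 = 0.5951.
VIF = 1 / 0.5951 = 1.6804.

1.6804


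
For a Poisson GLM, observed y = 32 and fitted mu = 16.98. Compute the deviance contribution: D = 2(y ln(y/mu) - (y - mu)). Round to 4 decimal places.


First: ln(32/16.98) = 0.633700.
Then: 32 * 0.633700 = 20.278400.
y - mu = 32 - 16.98 = 15.02.
D = 2(20.278400 - 15.02) = 10.516800, which rounds to 10.5168.

10.5168


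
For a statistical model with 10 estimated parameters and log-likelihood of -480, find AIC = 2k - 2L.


AIC = 2*10 - 2*(-480).
= 20 + 960 = 980.

980


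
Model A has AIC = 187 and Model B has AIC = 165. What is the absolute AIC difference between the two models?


Absolute difference = |187 - 165| = 22.
The model with lower AIC (B) is preferred.

22


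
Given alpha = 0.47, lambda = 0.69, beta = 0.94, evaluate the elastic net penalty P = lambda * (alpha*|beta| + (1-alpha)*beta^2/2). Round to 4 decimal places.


L1 component = 0.47 * |0.94| = 0.4418.
L2 component = 0.53 * 0.94^2 / 2 = 0.2342.
Penalty = 0.69 * (0.4418 + 0.2342) = 0.69 * 0.6760 = 0.4664.

0.4664


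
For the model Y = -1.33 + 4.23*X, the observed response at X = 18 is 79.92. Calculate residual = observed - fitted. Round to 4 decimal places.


Fitted value at X = 18 is yhat = -1.33 + 4.23*18 = 74.8100.
Residual = 79.92 - 74.8100 = 5.1100.

5.1100


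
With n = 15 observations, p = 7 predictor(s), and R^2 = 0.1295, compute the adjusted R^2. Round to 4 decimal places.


Using the formula:
(1 - 0.1295) = 0.8705.
Multiply by 14/7: 0.8705 * 14 = 12.1870, then 12.1870 / 7 = 1.7410.
Adj R^2 = 1 - 1.7410 = -0.7410.

-0.7410


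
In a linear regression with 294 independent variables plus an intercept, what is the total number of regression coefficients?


Each predictor gets one coefficient, plus one intercept.
Total parameters = 294 + 1 = 295.

295


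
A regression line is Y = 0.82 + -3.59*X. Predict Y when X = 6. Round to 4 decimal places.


Plug X = 6 into Y = 0.82 + -3.59*X:
Y = 0.82 + -21.5400 = -20.7200.

-20.7200


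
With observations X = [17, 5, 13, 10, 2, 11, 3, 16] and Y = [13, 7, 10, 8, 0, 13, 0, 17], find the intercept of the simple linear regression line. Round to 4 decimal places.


First find the slope: b1 = 0.9768.
Means: xbar = 9.6250, ybar = 8.5000.
b0 = ybar - b1 * xbar = 8.5000 - 0.9768 * 9.6250 = -0.9019.

-0.9019


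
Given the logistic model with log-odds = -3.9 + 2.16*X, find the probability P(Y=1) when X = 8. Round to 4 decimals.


Linear predictor: z = -3.9 + 2.16 * 8 = 13.3800.
P = 1/(1 + exp(-13.3800)) = 1/(1 + 0.0000) = 1.0000.

1.0000


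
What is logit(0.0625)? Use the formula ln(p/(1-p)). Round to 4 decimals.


1 - p = 0.9375.
p/(1-p) = 0.0667.
logit = ln(0.0667) = -2.7081.

-2.7081


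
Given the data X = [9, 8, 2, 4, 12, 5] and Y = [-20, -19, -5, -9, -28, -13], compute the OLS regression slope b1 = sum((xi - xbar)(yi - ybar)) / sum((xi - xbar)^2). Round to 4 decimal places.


The sample means are xbar = 6.6667 and ybar = -15.6667.
Compute S_xx = 67.3333 and S_xy = -152.3333.
Slope b1 = S_xy / S_xx = -152.3333 / 67.3333 = -2.2624.

-2.2624


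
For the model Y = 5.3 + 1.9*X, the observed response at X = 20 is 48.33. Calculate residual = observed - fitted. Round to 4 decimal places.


Predicted = 5.3 + 1.9 * 20 = 43.3000.
Residual = 48.33 - 43.3000 = 5.0300.

5.0300


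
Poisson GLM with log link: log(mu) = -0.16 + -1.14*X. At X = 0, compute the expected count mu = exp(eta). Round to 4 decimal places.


Linear predictor: eta = -0.16 + (-1.14)(0) = -0.1600.
Expected count: mu = exp(-0.1600) = 0.8521.

0.8521


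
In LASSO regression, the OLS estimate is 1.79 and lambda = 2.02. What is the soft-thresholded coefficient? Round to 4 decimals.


Check: |1.79| = 1.79 vs lambda = 2.02.
Since |beta| <= lambda, the coefficient is set to 0.
Soft-thresholded coefficient = 0.0000.

0.0000


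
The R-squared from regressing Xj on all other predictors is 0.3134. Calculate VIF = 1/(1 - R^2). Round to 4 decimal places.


Denominator: 1 - 0.3134 = 0.6866.
VIF = 1 / 0.6866 = 1.4565.

1.4565


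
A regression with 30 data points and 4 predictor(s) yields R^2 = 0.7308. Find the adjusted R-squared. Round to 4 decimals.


Plug in: Adj R^2 = 1 - (1 - 0.7308) * 29/25.
= 1 - 0.2692 * 29/25
= 1 - 7.8068 / 25
= 1 - 0.3123 = 0.6877.

0.6877


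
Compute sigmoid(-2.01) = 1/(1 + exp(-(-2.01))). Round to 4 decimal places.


exp(2.0100) = 7.4633.
1 + exp(-z) = 8.4633.
sigmoid = 1/8.4633 = 0.1182.

0.1182


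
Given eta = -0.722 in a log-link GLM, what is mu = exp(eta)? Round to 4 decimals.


mu = exp(eta) = exp(-0.722).
= 0.4858.

0.4858


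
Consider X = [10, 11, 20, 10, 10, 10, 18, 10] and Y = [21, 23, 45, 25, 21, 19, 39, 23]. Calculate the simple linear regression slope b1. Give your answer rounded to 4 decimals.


Calculate xbar = 12.3750, ybar = 27.0000.
S_xx = 119.8750, S_xy = 272.0000.
Using b1 = S_xy / S_xx = 272.0000 / 119.8750, we get b1 = 2.2690.

2.2690


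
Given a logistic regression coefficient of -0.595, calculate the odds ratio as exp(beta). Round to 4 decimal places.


exp(-0.595) = 0.5516.
So the odds ratio is 0.5516.

0.5516


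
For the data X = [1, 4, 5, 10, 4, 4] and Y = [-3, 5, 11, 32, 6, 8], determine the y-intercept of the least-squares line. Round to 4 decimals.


Compute b1 = 3.9846 from the OLS formula.
With xbar = 4.6667 and ybar = 9.8333, the intercept is:
b0 = 9.8333 - 3.9846 * 4.6667 = -8.7615.

-8.7615


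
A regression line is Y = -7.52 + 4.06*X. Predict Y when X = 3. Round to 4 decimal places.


Predicted value:
Y = -7.52 + (4.06)(3) = -7.52 + 12.1800 = 4.6600.

4.6600


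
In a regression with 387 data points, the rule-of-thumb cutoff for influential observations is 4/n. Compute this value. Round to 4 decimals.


Using the rule of thumb:
Threshold = 4 / 387 = 0.0103.

0.0103


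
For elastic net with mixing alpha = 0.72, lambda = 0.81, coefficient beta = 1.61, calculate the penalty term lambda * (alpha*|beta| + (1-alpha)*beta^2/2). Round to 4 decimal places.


Compute:
L1 = 0.72 * 1.61 = 1.1592.
L2 = 0.28 * 1.61^2 / 2 = 0.3629.
Penalty = 0.81 * (1.1592 + 0.3629) = 1.2329.

1.2329


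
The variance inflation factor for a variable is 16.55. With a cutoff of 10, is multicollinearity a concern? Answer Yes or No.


Check: VIF = 16.55 vs threshold = 10.
Since 16.55 >= 10, the answer is Yes.

Yes


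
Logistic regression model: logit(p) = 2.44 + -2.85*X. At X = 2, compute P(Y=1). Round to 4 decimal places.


z = 2.44 + -2.85 * 2 = -3.2600.
Sigmoid: P = 1 / (1 + exp(3.2600)) = 0.0370.

0.0370


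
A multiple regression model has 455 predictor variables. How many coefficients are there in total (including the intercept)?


Total coefficients = number of predictors + 1 (for the intercept).
= 455 + 1 = 456.

456


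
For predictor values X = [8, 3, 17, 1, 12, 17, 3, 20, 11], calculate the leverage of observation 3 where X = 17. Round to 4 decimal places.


Mean of X: xbar = 10.2222.
SXX = 385.5556.
For X = 17: h = 1/9 + (17 - 10.2222)^2/385.5556 = 0.2303.

0.2303


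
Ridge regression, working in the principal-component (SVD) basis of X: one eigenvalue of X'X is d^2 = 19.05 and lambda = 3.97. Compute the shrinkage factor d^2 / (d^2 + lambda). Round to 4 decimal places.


Compute the denominator: 19.05 + 3.97 = 23.0200.
Shrinkage factor = 19.05 / 23.0200 = 0.8275.

0.8275


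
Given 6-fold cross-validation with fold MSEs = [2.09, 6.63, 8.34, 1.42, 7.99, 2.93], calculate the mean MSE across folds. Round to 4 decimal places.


Sum of fold MSEs = 29.4000.
Average = 29.4000 / 6 = 4.9000.

4.9000


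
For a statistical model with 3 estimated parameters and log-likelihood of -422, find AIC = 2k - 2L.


AIC = 2k - 2*loglik = 2(3) - 2(-422).
= 6 + 844 = 850.

850


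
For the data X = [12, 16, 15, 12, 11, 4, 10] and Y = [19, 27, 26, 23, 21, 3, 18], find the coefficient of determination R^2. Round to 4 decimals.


After computing the OLS fit (b0=-3.2679, b1=1.9984):
SSres = 21.4283, SStot = 387.7143.
R^2 = 1 - 21.4283/387.7143 = 0.9447.

0.9447


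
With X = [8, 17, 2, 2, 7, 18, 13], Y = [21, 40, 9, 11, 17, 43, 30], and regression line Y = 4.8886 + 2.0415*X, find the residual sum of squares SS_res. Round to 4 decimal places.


For each point, residual = actual - predicted.
Residuals: [-0.2206, 0.4059, 0.0284, 2.0284, -2.1791, 1.3644, -1.4281].
Sum of squared residuals = 12.9782.

12.9782


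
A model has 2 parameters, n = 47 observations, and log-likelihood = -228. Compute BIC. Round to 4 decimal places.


k * ln(n) = 2 * ln(47) = 2 * 3.850148 = 7.700296.
-2 * loglik = -2 * (-228) = 456.
BIC = 7.700296 + 456 = 463.700296, which rounds to 463.7003.

463.7003


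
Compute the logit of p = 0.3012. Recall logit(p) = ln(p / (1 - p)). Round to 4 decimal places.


The odds are p/(1-p) = 0.3012 / 0.6988 = 0.4310.
logit(p) = ln(0.4310) = -0.8416.

-0.8416


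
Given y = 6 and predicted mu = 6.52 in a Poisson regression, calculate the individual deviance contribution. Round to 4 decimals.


Compute y*ln(y/mu) = 6*ln(6/6.52) = 6*-0.083115 = -0.498690.
y - mu = -0.52.
D = 2*(-0.498690 - (-0.52)) = 0.042620, which rounds to 0.0426.

0.0426


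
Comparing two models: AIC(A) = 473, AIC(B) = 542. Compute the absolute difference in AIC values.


Compute |473 - 542| = 69.
Model A has the smaller AIC.

69


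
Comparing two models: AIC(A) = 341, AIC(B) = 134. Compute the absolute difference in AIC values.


Compute |341 - 134| = 207.
Model B has the smaller AIC.

207


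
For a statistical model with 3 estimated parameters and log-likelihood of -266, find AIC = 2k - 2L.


Compute:
2k = 2*3 = 6.
-2*loglik = -2*(-266) = 532.
AIC = 6 + 532 = 538.

538


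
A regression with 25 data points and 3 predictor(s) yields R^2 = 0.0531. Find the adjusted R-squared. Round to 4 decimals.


Adjusted R^2 = 1 - (1 - R^2) * (n-1)/(n-p-1).
(1 - R^2) = 0.9469.
(n-1)/(n-p-1) = 24/21.
(1 - R^2) * (n-1) = 0.9469 * 24 = 22.7256.
Divide by (n-p-1): 22.7256 / 21 = 1.0822.
Adj R^2 = 1 - 1.0822 = -0.0822.

-0.0822


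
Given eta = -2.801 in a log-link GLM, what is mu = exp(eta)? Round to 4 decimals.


The inverse log link gives:
mu = exp(-2.801) = 0.0607.

0.0607


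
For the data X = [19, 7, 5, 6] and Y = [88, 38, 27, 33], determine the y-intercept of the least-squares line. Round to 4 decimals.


First find the slope: b1 = 4.2757.
Means: xbar = 9.2500, ybar = 46.5000.
b0 = ybar - b1 * xbar = 46.5000 - 4.2757 * 9.2500 = 6.9495.

6.9495


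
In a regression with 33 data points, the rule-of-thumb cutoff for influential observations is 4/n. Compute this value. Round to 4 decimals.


Cook's distance cutoff = 4/n = 4/33.
= 0.1212.

0.1212


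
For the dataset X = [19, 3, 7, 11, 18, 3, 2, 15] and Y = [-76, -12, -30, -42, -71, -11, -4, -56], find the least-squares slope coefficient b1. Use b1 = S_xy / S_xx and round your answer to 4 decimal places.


Calculate xbar = 9.7500, ybar = -37.7500.
S_xx = 341.5000, S_xy = -1366.5000.
Using b1 = S_xy / S_xx = -1366.5000 / 341.5000, we get b1 = -4.0015.

-4.0015


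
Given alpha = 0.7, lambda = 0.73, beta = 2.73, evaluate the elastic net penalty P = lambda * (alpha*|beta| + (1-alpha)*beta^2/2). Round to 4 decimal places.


L1 component = 0.7 * |2.73| = 1.9110.
L2 component = 0.3 * 2.73^2 / 2 = 1.1179.
Penalty = 0.73 * (1.9110 + 1.1179) = 0.73 * 3.0289 = 2.2111.

2.2111


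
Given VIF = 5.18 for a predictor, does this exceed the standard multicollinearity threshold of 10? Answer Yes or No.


Compare VIF = 5.18 to the threshold of 10.
5.18 < 10, so the answer is No.

No


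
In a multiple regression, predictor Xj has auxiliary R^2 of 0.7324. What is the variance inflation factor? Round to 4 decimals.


VIF = 1 / (1 - 0.7324).
= 1 / 0.2676 = 3.7369.

3.7369


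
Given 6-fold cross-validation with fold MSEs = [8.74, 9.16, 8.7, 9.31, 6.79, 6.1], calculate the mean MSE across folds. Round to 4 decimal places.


Sum of fold MSEs = 48.8000.
Average = 48.8000 / 6 = 8.1333.

8.1333


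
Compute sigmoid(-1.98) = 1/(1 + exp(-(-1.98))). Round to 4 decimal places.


Compute exp(1.9800) = 7.2427.
Sigmoid = 1 / (1 + 7.2427) = 1 / 8.2427 = 0.1213.

0.1213


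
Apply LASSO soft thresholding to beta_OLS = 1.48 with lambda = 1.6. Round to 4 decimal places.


Absolute value: |1.48| = 1.48.
Compare to lambda = 1.6.
Since |beta| <= lambda, the coefficient is set to 0.

0.0000


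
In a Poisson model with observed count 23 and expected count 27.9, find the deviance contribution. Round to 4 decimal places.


First: ln(23/27.9) = -0.193132.
Then: 23 * -0.193132 = -4.442036.
y - mu = 23 - 27.9 = -4.9.
D = 2(-4.442036 - -4.9) = 0.915928, which rounds to 0.9159.

0.9159


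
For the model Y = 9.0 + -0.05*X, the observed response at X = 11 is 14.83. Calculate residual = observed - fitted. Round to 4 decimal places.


Predicted = 9.0 + -0.05 * 11 = 8.4500.
Residual = 14.83 - 8.4500 = 6.3800.

6.3800


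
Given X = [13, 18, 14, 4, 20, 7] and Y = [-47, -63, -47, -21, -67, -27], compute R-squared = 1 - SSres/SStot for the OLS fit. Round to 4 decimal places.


The fitted line is Y = -7.5540 + -2.9826*X.
SSres = 13.2753, SStot = 1715.3333.
R^2 = 1 - SSres/SStot = 0.9923.

0.9923


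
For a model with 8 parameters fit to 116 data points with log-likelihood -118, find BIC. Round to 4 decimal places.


ln(116) = 4.753590.
k * ln(n) = 8 * 4.753590 = 38.028720.
-2L = 236.
BIC = 38.028720 + 236 = 274.028720, which rounds to 274.0287.

274.0287


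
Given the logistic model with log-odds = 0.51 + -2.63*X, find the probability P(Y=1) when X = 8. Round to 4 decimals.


Compute z = 0.51 + (-2.63)(8) = -20.5300.
exp(-z) = 824262825.4989.
P = 1/(1 + 824262825.4989) = 0.0000.

0.0000


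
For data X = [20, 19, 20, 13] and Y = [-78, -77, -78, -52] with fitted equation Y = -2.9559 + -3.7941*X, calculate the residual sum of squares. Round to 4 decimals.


Compute predicted values, then residuals = yi - yhat_i.
Residuals: [0.8379, -1.9562, 0.8379, 0.2792].
SSres = sum(residual^2) = 5.3088.

5.3088


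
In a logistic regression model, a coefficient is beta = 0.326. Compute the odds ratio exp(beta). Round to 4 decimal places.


Odds ratio = exp(beta) = exp(0.326).
= 1.3854.

1.3854


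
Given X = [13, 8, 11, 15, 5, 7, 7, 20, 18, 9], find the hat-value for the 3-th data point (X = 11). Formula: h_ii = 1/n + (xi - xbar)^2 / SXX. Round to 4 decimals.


Compute xbar = 11.3000 with n = 10 observations.
SXX = 230.1000.
Leverage = 1/10 + (11 - 11.3000)^2/230.1000 = 0.1004.

0.1004


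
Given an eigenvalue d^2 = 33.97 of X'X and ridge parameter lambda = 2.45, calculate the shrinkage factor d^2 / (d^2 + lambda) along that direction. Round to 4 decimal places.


Denominator = d^2 + lambda = 33.97 + 2.45 = 36.4200.
Shrinkage = 33.97 / 36.4200 = 0.9327.

0.9327


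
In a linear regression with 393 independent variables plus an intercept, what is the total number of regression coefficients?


Including the intercept, the model has 393 predictor coefficients + 1 intercept.
Total = 394.

394


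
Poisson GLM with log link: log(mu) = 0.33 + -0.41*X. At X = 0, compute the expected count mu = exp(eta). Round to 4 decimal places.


Compute eta = 0.33 + -0.41 * 0 = 0.3300.
Apply inverse link: mu = e^0.3300 = 1.3910.

1.3910


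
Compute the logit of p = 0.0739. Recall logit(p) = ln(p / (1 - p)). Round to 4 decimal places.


The odds are p/(1-p) = 0.0739 / 0.9261 = 0.0798.
logit(p) = ln(0.0798) = -2.5283.

-2.5283


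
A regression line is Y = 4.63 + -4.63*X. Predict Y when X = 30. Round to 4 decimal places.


Substitute X = 30 into the equation:
Y = 4.63 + -4.63 * 30 = 4.63 + -138.9000 = -134.2700.

-134.2700


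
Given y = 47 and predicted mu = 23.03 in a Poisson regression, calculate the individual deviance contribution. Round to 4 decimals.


First: ln(47/23.03) = 0.713350.
Then: 47 * 0.713350 = 33.527450.
y - mu = 47 - 23.03 = 23.97.
D = 2(33.527450 - 23.97) = 19.114900, which rounds to 19.1149.

19.1149


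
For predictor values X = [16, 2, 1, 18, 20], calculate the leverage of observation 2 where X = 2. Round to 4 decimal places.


n = 5, xbar = 11.4000.
SXX = sum((xi - xbar)^2) = 335.2000.
h = 1/5 + (2 - 11.4000)^2 / 335.2000 = 0.4636.

0.4636


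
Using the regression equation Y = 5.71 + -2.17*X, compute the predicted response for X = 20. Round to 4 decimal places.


Predicted value:
Y = 5.71 + (-2.17)(20) = 5.71 + -43.4000 = -37.6900.

-37.6900


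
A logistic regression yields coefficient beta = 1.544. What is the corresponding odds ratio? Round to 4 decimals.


exp(1.544) = 4.6833.
So the odds ratio is 4.6833.

4.6833


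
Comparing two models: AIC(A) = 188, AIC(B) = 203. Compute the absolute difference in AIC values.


Absolute difference = |188 - 203| = 15.
The model with lower AIC (A) is preferred.

15


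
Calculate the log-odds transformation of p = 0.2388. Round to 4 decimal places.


The odds are p/(1-p) = 0.2388 / 0.7612 = 0.3137.
logit(p) = ln(0.3137) = -1.1593.

-1.1593


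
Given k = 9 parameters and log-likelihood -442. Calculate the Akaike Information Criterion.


AIC = 2*9 - 2*(-442).
= 18 + 884 = 902.

902


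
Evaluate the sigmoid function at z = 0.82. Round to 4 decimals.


First, exp(-0.8200) = 0.4404.
Then sigma(z) = 1/(1 + 0.4404) = 0.6942.

0.6942


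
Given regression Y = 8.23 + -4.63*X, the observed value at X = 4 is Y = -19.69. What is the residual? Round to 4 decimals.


Fitted value at X = 4 is yhat = 8.23 + -4.63*4 = -10.2900.
Residual = -19.69 - -10.2900 = -9.4000.

-9.4000


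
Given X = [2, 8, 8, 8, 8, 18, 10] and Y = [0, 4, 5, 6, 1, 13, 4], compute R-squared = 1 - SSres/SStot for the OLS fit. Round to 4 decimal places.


Fit the OLS line: b0 = -2.4915, b1 = 0.8136.
SSres = 18.1695.
SStot = 107.4286.
R^2 = 1 - 18.1695/107.4286 = 0.8309.

0.8309


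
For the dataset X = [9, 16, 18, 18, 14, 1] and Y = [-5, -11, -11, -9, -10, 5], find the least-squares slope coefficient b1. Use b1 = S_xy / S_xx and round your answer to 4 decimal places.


The sample means are xbar = 12.6667 and ybar = -6.8333.
Compute S_xx = 219.3333 and S_xy = -196.6667.
Slope b1 = S_xy / S_xx = -196.6667 / 219.3333 = -0.8967.

-0.8967


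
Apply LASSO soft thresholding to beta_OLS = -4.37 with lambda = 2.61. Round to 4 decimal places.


|beta_OLS| = 4.37.
lambda = 2.61.
Since |beta| > lambda, coefficient = sign(beta)*(|beta| - lambda) = -1.7600.
Result = -1.7600.

-1.7600


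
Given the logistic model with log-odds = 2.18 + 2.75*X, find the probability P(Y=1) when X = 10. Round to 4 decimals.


Compute z = 2.18 + (2.75)(10) = 29.6800.
exp(-z) = 0.0000.
P = 1/(1 + 0.0000) = 1.0000.

1.0000


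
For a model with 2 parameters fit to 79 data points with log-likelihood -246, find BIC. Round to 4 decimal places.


ln(79) = 4.369448.
k * ln(n) = 2 * 4.369448 = 8.738896.
-2L = 492.
BIC = 8.738896 + 492 = 500.738896, which rounds to 500.7389.

500.7389


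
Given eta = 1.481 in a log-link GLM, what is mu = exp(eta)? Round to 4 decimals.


The inverse log link gives:
mu = exp(1.481) = 4.3973.

4.3973


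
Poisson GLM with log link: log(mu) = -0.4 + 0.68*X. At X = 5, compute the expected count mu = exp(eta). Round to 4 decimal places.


Compute eta = -0.4 + 0.68 * 5 = 3.0000.
Apply inverse link: mu = e^3.0000 = 20.0855.

20.0855


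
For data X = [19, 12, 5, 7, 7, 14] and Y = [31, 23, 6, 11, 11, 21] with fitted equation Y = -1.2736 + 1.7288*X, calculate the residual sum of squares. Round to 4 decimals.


Predicted values from Y = -1.2736 + 1.7288*X.
Residuals: [-0.5736, 3.5280, -1.3704, 0.1720, 0.1720, -1.9296].
SSres = 18.4363.

18.4363


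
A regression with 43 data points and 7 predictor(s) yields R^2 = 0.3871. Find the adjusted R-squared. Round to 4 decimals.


Using the formula:
(1 - 0.3871) = 0.6129.
Multiply by 42/35: 0.6129 * 42 = 25.7418, then 25.7418 / 35 = 0.7355.
Adj R^2 = 1 - 0.7355 = 0.2645.

0.2645


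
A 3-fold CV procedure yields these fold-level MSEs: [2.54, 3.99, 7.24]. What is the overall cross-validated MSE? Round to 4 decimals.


Add all fold MSEs: 13.7700.
Divide by k = 3: 13.7700/3 = 4.5900.

4.5900


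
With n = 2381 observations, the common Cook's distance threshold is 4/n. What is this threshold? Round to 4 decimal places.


The threshold is 4/n.
4/2381 = 0.0017.

0.0017


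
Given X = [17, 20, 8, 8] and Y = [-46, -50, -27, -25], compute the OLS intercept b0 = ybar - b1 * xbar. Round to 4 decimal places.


First find the slope: b1 = -2.0654.
Means: xbar = 13.2500, ybar = -37.0000.
b0 = ybar - b1 * xbar = -37.0000 - -2.0654 * 13.2500 = -9.6340.

-9.6340


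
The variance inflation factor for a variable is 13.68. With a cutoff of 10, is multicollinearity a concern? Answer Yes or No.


The threshold is 10.
VIF = 13.68 is >= 10.
Multicollinearity indication: Yes.

Yes


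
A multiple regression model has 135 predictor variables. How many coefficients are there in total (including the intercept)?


Including the intercept, the model has 135 predictor coefficients + 1 intercept.
Total = 136.

136


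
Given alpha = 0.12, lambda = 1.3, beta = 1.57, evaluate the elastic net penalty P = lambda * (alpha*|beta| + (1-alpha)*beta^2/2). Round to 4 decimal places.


L1 component = 0.12 * |1.57| = 0.1884.
L2 component = 0.88 * 1.57^2 / 2 = 1.0846.
Penalty = 1.3 * (0.1884 + 1.0846) = 1.3 * 1.2730 = 1.6548.

1.6548


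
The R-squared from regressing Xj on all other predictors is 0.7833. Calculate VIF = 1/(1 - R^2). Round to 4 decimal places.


Using VIF = 1/(1 - R^2_j):
1 - 0.7833 = 0.2167.
VIF = 4.6147.

4.6147


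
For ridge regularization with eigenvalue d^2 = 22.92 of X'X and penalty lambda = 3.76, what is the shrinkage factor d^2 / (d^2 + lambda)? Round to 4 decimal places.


Denominator = d^2 + lambda = 22.92 + 3.76 = 26.6800.
Shrinkage = 22.92 / 26.6800 = 0.8591.

0.8591


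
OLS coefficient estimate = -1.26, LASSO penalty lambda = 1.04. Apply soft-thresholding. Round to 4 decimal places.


Absolute value: |-1.26| = 1.26.
Compare to lambda = 1.04.
Since |beta| > lambda, coefficient = sign(beta)*(|beta| - lambda) = -0.2200.

-0.2200


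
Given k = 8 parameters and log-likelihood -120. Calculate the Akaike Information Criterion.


Compute:
2k = 2*8 = 16.
-2*loglik = -2*(-120) = 240.
AIC = 16 + 240 = 256.

256


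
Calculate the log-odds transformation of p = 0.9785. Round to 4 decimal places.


1 - p = 0.0215.
p/(1-p) = 45.5116.
logit = ln(45.5116) = 3.8180.

3.8180


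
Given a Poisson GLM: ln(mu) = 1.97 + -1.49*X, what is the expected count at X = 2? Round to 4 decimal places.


Linear predictor: eta = 1.97 + (-1.49)(2) = -1.0100.
Expected count: mu = exp(-1.0100) = 0.3642.

0.3642


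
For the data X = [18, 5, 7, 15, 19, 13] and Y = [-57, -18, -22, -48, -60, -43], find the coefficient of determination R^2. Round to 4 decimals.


Fit the OLS line: b0 = -1.9120, b1 = -3.0718.
SSres = 3.9838.
SStot = 1559.3333.
R^2 = 1 - 3.9838/1559.3333 = 0.9974.

0.9974


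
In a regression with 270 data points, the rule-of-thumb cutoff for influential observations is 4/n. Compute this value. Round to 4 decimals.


Using the rule of thumb:
Threshold = 4 / 270 = 0.0148.

0.0148


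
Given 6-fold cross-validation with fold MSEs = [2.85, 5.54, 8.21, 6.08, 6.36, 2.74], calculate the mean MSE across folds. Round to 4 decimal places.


Sum of fold MSEs = 31.7800.
Average = 31.7800 / 6 = 5.2967.

5.2967


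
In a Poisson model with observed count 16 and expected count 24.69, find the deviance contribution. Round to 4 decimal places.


First: ln(16/24.69) = -0.433810.
Then: 16 * -0.433810 = -6.940960.
y - mu = 16 - 24.69 = -8.69.
D = 2(-6.940960 - -8.69) = 3.498080, which rounds to 3.4981.

3.4981


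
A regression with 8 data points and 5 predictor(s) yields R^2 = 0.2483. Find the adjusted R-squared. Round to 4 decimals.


Using the formula:
(1 - 0.2483) = 0.7517.
Multiply by 7/2: 0.7517 * 7 = 5.2619, then 5.2619 / 2 = 2.6310.
Adj R^2 = 1 - 2.6310 = -1.6310.

-1.6310


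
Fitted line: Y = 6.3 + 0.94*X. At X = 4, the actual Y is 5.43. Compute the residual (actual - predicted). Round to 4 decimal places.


Compute yhat = 6.3 + (0.94)(4) = 10.0600.
Residual = actual - predicted = 5.43 - 10.0600 = -4.6300.

-4.6300


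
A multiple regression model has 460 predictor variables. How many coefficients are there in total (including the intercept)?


Total coefficients = number of predictors + 1 (for the intercept).
= 460 + 1 = 461.

461


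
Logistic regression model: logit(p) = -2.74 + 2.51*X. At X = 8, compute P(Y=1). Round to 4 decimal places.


z = -2.74 + 2.51 * 8 = 17.3400.
Sigmoid: P = 1 / (1 + exp(-17.3400)) = 1.0000.

1.0000


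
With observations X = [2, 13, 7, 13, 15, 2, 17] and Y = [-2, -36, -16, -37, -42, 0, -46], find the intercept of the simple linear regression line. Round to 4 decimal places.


The slope is b1 = -3.1136.
Sample means are xbar = 9.8571 and ybar = -25.5714.
Intercept: b0 = -25.5714 - (-3.1136)(9.8571) = 5.1199.

5.1199


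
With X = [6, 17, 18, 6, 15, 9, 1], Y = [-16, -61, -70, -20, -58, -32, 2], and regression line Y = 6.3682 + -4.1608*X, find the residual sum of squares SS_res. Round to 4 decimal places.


Predicted values from Y = 6.3682 + -4.1608*X.
Residuals: [2.5966, 3.3654, -1.4738, -1.4034, -1.9562, -0.9210, -0.2074].
SSres = 26.9278.

26.9278


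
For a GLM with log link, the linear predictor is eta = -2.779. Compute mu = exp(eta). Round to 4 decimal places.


Apply the inverse link:
mu = e^-2.779 = 0.0621.

0.0621


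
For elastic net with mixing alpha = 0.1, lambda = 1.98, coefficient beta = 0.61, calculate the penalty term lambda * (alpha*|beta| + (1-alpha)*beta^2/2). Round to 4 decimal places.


alpha * |beta| = 0.1 * 0.61 = 0.0610.
(1-alpha) * beta^2/2 = 0.9 * 0.3721/2 = 0.1674.
Total = 1.98 * (0.0610 + 0.1674) = 0.4523.

0.4523


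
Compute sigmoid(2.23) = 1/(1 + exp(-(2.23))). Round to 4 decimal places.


Compute exp(-2.2300) = 0.1075.
Sigmoid = 1 / (1 + 0.1075) = 1 / 1.1075 = 0.9029.

0.9029


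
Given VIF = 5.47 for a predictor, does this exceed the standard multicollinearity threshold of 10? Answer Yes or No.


Compare VIF = 5.47 to the threshold of 10.
5.47 < 10, so the answer is No.

No


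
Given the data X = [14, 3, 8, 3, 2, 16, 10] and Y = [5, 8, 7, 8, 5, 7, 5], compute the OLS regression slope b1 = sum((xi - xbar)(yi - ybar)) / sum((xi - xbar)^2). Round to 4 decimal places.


First compute the means: xbar = 8.0000, ybar = 6.4286.
Then S_xx = sum((xi - xbar)^2) = 190.0000.
S_xy = sum((xi - xbar)(yi - ybar)) = -14.0000.
b1 = S_xy / S_xx = -14.0000 / 190.0000 = -0.0737.

-0.0737


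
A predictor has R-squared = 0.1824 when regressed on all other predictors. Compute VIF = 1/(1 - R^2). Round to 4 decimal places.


VIF = 1 / (1 - 0.1824).
= 1 / 0.8176 = 1.2231.

1.2231


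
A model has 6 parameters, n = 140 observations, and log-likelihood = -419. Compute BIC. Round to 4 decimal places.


Compute k*ln(n) = 6*ln(140) = 6*4.941642 = 29.649852.
Then -2*loglik = 838.
BIC = 29.649852 + 838 = 867.649852, which rounds to 867.6499.

867.6499


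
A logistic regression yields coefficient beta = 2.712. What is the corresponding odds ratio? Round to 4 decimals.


exp(2.712) = 15.0594.
So the odds ratio is 15.0594.

15.0594


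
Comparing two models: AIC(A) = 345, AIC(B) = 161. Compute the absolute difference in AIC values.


Compute |345 - 161| = 184.
Model B has the smaller AIC.

184


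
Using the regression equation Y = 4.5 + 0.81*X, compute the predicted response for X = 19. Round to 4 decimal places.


Plug X = 19 into Y = 4.5 + 0.81*X:
Y = 4.5 + 15.3900 = 19.8900.

19.8900


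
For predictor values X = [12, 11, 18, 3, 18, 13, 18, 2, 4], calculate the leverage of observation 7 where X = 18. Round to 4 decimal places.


n = 9, xbar = 11.0000.
SXX = sum((xi - xbar)^2) = 346.0000.
h = 1/9 + (18 - 11.0000)^2 / 346.0000 = 0.2527.

0.2527


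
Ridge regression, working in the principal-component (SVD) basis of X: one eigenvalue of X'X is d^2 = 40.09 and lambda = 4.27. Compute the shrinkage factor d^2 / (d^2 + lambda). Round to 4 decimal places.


Compute the denominator: 40.09 + 4.27 = 44.3600.
Shrinkage factor = 40.09 / 44.3600 = 0.9037.

0.9037


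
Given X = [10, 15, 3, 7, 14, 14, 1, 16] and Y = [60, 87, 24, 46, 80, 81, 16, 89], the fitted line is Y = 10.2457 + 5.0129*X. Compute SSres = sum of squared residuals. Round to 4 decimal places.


Compute predicted values, then residuals = yi - yhat_i.
Residuals: [-0.3747, 1.5608, -1.2844, 0.6640, -0.4263, 0.5737, 0.7414, -1.4521].
SSres = sum(residual^2) = 7.8362.

7.8362


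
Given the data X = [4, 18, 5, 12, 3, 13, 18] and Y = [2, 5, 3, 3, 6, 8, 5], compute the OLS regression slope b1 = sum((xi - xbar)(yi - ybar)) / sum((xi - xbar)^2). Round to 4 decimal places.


Calculate xbar = 10.4286, ybar = 4.5714.
S_xx = 249.7143, S_xy = 27.2857.
Using b1 = S_xy / S_xx = 27.2857 / 249.7143, we get b1 = 0.1093.

0.1093


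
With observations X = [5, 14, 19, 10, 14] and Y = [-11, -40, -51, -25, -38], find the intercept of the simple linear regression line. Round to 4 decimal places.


First find the slope: b1 = -2.9304.
Means: xbar = 12.4000, ybar = -33.0000.
b0 = ybar - b1 * xbar = -33.0000 - -2.9304 * 12.4000 = 3.3370.

3.3370


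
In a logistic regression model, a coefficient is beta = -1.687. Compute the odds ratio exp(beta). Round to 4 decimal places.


exp(-1.687) = 0.1851.
So the odds ratio is 0.1851.

0.1851


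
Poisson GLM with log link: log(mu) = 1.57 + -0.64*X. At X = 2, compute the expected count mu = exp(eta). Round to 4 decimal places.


Linear predictor: eta = 1.57 + (-0.64)(2) = 0.2900.
Expected count: mu = exp(0.2900) = 1.3364.

1.3364


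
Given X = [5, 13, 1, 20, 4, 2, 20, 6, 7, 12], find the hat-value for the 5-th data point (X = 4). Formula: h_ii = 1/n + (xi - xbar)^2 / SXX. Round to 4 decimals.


Mean of X: xbar = 9.0000.
SXX = 434.0000.
For X = 4: h = 1/10 + (4 - 9.0000)^2/434.0000 = 0.1576.

0.1576


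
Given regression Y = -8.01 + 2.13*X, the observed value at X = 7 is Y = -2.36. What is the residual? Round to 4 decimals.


Compute yhat = -8.01 + (2.13)(7) = 6.9000.
Residual = actual - predicted = -2.36 - 6.9000 = -9.2600.

-9.2600


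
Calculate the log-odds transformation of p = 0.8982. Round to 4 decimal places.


The odds are p/(1-p) = 0.8982 / 0.1018 = 8.8232.
logit(p) = ln(8.8232) = 2.1774.

2.1774


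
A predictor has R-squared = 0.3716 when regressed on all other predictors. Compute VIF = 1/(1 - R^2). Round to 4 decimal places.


Using VIF = 1/(1 - R^2_j):
1 - 0.3716 = 0.6284.
VIF = 1.5913.

1.5913


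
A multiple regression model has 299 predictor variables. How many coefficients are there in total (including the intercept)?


Including the intercept, the model has 299 predictor coefficients + 1 intercept.
Total = 300.

300


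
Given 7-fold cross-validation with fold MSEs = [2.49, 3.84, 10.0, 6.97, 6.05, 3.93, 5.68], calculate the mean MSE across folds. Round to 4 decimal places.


Sum of fold MSEs = 38.9600.
Average = 38.9600 / 7 = 5.5657.

5.5657


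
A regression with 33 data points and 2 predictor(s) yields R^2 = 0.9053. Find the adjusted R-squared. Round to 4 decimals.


Plug in: Adj R^2 = 1 - (1 - 0.9053) * 32/30.
= 1 - 0.0947 * 32/30
= 1 - 3.0304 / 30
= 1 - 0.1010 = 0.8990.

0.8990


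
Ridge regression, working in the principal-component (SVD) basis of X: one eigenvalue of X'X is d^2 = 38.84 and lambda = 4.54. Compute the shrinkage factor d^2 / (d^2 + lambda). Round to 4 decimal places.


d^2 + lambda = 38.84 + 4.54 = 43.3800.
Shrinkage factor = 38.84/43.3800 = 0.8953.

0.8953


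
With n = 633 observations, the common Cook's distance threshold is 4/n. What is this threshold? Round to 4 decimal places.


The threshold is 4/n.
4/633 = 0.0063.

0.0063


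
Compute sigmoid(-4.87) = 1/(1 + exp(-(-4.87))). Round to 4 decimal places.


First, exp(4.8700) = 130.3209.
Then sigma(z) = 1/(1 + 130.3209) = 0.0076.

0.0076


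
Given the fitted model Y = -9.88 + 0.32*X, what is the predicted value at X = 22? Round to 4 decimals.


Substitute X = 22 into the equation:
Y = -9.88 + 0.32 * 22 = -9.88 + 7.0400 = -2.8400.

-2.8400


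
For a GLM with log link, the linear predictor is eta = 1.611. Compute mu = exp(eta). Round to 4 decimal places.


The inverse log link gives:
mu = exp(1.611) = 5.0078.

5.0078


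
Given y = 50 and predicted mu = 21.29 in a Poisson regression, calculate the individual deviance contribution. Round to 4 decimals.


Compute y*ln(y/mu) = 50*ln(50/21.29) = 50*0.853786 = 42.689300.
y - mu = 28.71.
D = 2*(42.689300 - (28.71)) = 27.958600, which rounds to 27.9586.

27.9586


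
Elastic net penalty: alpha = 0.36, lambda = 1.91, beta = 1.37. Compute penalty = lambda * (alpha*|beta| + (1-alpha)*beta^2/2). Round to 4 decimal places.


L1 component = 0.36 * |1.37| = 0.4932.
L2 component = 0.64 * 1.37^2 / 2 = 0.6006.
Penalty = 1.91 * (0.4932 + 0.6006) = 1.91 * 1.0938 = 2.0892.

2.0892


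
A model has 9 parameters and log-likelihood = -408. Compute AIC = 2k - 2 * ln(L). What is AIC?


Compute:
2k = 2*9 = 18.
-2*loglik = -2*(-408) = 816.
AIC = 18 + 816 = 834.

834


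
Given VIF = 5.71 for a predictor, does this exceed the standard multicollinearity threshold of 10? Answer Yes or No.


The threshold is 10.
VIF = 5.71 is < 10.
Multicollinearity indication: No.

No
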